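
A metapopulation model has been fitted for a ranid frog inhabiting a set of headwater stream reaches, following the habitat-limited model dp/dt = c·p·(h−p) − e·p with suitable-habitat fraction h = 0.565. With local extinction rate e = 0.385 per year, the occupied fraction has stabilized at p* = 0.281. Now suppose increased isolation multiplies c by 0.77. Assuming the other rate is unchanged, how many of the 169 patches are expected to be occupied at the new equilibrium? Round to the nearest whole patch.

33

Balance c(h−p*) = e gives c = e/(0.565 − 0.28100) = 0.385/0.28400 = 1.35563.
New p* = 0.565 − e/c = 0.565 − 0.38500/1.04384 = 0.19617.
Expected occupied = 169 × 0.19617 = 33.15 ≈ 33.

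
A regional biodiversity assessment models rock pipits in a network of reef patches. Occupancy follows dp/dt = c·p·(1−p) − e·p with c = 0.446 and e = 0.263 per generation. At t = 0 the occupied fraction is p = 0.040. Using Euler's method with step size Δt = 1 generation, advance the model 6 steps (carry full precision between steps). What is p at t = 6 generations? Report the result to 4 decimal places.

0.0956

Update rule: p ← p + [c·p·(1−p) − e·p]·Δt with Δt = 1.
step 1: Δp = +0.00661, p = 0.04661
step 2: Δp = +0.00756, p = 0.05417
step 3: Δp = +0.00860, p = 0.06277
step 4: Δp = +0.00973, p = 0.07250
step 5: Δp = +0.01092, p = 0.08342
step 6: Δp = +0.01216, p = 0.09559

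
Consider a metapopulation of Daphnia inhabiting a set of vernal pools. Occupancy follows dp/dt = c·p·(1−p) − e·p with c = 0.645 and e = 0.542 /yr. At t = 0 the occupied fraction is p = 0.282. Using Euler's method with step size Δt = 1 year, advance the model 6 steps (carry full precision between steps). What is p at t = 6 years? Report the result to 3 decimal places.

0.204

Update rule: p ← p + [c·p·(1−p) − e·p]·Δt with Δt = 1.
t = 1: p = 0.28200 + (-0.02225) = 0.25975
t = 2: p = 0.25975 + (-0.01676) = 0.24299
t = 3: p = 0.24299 + (-0.01306) = 0.22993
t = 4: p = 0.22993 + (-0.01042) = 0.21952
t = 5: p = 0.21952 + (-0.00847) = 0.21105
t = 6: p = 0.21105 + (-0.00699) = 0.20405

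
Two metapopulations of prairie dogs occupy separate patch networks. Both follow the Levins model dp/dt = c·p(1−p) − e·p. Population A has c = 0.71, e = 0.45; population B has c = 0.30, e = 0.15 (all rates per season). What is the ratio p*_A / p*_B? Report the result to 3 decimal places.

A: p*_A = 1 − 0.45/0.71 = 0.3662.
B: p*_B = 1 − 0.15/0.30 = 0.5000.
p*_A / p*_B = 0.3662/0.5000 = 0.7324.

0.732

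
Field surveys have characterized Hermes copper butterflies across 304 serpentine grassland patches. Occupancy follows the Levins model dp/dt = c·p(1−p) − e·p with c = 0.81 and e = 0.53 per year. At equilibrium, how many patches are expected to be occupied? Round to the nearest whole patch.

105

p* = 1 − e/c = 1 − 0.53/0.81 = 0.3457.
Expected occupied patches = N × p* = 304 × 0.3457 = 105.09 ≈ 105.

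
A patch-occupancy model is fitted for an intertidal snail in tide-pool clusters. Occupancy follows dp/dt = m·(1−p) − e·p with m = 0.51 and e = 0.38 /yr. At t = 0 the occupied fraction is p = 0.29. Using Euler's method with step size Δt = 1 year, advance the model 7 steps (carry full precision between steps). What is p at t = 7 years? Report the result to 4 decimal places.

0.5730

Update rule: p ← p + [m·(1−p) − e·p]·Δt with Δt = 1.
t = 1: p = 0.29000 + (+0.25190) = 0.54190
t = 2: p = 0.54190 + (+0.02771) = 0.56961
t = 3: p = 0.56961 + (+0.00305) = 0.57266
t = 4: p = 0.57266 + (+0.00034) = 0.57299
t = 5: p = 0.57299 + (+0.00004) = 0.57303
t = 6: p = 0.57303 + (+0.00000) = 0.57303
t = 7: p = 0.57303 + (+0.00000) = 0.57303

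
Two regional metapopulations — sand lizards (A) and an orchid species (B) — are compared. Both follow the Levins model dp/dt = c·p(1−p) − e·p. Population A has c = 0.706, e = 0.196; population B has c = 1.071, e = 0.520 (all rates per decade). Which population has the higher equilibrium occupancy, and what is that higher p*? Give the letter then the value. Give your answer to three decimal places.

A, 0.722

A: p*_A = 1 − 0.196/0.706 = 0.7224.
B: p*_B = 1 − 0.520/1.071 = 0.5145.
A is higher at 0.7224.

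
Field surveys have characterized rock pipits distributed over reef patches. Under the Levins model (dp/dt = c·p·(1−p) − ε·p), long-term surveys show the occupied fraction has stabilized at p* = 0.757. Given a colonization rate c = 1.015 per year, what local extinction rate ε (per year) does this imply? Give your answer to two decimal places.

0.25

At equilibrium c(1−p*) = ε.
ε = 1.015 × (1 − 0.757) = 1.015 × 0.2430 = 0.2466.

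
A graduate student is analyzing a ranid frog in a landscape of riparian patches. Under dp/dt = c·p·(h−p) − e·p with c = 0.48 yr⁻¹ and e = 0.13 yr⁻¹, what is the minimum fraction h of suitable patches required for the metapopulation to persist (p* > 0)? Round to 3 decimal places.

0.271

p* = h − e/c is positive only when h > e/c.
h_min = e/c = 0.13/0.48 = 0.2708.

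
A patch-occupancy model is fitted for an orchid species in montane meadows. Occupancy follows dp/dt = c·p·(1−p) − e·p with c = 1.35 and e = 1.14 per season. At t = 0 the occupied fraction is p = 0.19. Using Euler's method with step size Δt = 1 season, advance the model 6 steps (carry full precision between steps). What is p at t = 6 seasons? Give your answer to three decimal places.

0.162

Update rule: p ← p + [c·p·(1−p) − e·p]·Δt with Δt = 1.
  1  |  dp/dt·Δt = -0.008835  |  p_1 = 0.181165
  2  |  dp/dt·Δt = -0.006263  |  p_2 = 0.174902
  3  |  dp/dt·Δt = -0.004568  |  p_3 = 0.170334
  4  |  dp/dt·Δt = -0.003398  |  p_4 = 0.166935
  5  |  dp/dt·Δt = -0.002565  |  p_5 = 0.164371
  6  |  dp/dt·Δt = -0.001956  |  p_6 = 0.162415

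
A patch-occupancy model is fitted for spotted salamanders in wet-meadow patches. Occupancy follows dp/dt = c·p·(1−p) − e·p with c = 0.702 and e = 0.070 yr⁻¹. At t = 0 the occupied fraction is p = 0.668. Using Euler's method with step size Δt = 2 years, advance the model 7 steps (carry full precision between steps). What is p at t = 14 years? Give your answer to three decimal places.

Update rule: p ← p + [c·p·(1−p) − e·p]·Δt with Δt = 2.
t = 2: p = 0.66800 + (+0.21785) = 0.88585
t = 4: p = 0.88585 + (+0.01795) = 0.90380
t = 6: p = 0.90380 + (-0.00446) = 0.89934
t = 8: p = 0.89934 + (+0.00119) = 0.90053
t = 10: p = 0.90053 + (-0.00031) = 0.90022
t = 12: p = 0.90022 + (+0.00008) = 0.90030
t = 14: p = 0.90030 + (-0.00002) = 0.90028

0.900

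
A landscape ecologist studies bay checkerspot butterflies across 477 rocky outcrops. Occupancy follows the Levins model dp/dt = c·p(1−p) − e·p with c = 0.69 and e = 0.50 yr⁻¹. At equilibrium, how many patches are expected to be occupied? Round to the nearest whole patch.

p* = 1 − e/c = 1 − 0.50/0.69 = 0.2754.
Expected occupied patches = N × p* = 477 × 0.2754 = 131.35 ≈ 131.

131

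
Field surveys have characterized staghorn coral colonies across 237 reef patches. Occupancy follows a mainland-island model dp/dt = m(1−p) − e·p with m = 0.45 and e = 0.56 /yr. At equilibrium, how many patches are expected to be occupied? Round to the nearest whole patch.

106

p* = m/(m+e) = 0.45/1.0100 = 0.4455.
Expected occupied patches = N × p* = 237 × 0.4455 = 105.59 ≈ 106.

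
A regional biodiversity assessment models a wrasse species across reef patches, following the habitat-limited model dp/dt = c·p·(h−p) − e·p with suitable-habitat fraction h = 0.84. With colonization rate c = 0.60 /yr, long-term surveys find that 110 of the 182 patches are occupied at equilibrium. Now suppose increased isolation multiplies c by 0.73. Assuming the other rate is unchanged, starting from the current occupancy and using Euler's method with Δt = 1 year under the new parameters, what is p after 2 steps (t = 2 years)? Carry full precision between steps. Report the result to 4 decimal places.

0.5650

Observed p* = 110/182 = 0.60440.
Balance c(h−p*) = e gives e = 0.60×(0.84 − 0.60440) = 0.14136.
Starting from p₀ = 0.60440; update p ← p + (dp/dt)·Δt with the new parameters.
step 1: Δp = -0.02307, p = 0.58133
step 2: Δp = -0.01631, p = 0.56501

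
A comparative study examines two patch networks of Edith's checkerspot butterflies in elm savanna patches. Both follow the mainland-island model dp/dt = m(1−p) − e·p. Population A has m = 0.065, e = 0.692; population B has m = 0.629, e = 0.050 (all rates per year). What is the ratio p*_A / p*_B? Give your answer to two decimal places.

A: p*_A = m/(m+e) = 0.065/0.7570 = 0.0859.
B: p*_B = 0.629/0.6790 = 0.9264.
p*_A / p*_B = 0.0859/0.9264 = 0.0927.

0.09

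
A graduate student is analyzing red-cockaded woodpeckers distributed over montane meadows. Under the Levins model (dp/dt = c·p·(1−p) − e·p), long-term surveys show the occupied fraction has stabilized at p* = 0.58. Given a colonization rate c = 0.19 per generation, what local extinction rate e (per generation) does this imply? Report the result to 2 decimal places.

0.08

At equilibrium c(1−p*) = e.
e = 0.19 × (1 − 0.58) = 0.19 × 0.4200 = 0.0798.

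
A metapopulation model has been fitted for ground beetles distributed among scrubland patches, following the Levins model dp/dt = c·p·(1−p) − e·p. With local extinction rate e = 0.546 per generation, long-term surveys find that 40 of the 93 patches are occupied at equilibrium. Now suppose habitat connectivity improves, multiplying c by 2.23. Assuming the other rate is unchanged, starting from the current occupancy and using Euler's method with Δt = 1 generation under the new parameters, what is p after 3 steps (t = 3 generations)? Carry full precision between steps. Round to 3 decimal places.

Observed p* = 40/93 = 0.43011.
Balance c(1−p*) = e gives c = e/(1 − 0.43011) = 0.546/0.56989 = 0.95808.
Starting from p₀ = 0.43011; update p ← p + (dp/dt)·Δt with the new parameters.
p: 0.43011 → 0.71896  (Δp = +0.28885)
p: 0.71896 → 0.75810  (Δp = +0.03914)
p: 0.75810 → 0.73598  (Δp = -0.02213)

0.736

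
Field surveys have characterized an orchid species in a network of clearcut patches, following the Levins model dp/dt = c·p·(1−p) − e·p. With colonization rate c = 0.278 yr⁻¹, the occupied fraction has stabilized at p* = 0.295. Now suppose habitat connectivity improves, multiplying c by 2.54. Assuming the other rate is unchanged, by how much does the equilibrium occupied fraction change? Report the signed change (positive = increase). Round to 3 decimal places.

Balance c(1−p*) = e gives e = 0.278×(1 − 0.29500) = 0.19599.
New p* = 1 − e/c = 1 − 0.19599/0.70612 = 0.72244.
Δp* = 0.72244 − 0.29500 = +0.42744.

0.427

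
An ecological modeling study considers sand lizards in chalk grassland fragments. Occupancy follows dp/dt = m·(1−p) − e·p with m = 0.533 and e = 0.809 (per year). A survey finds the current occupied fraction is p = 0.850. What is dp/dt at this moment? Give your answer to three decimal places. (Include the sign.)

Colonization term: m·(1−p) = 0.533×0.1500 = 0.07995.
Extinction term: e·p = 0.68765.
dp/dt = 0.07995 − 0.68765 = -0.60770.

-0.608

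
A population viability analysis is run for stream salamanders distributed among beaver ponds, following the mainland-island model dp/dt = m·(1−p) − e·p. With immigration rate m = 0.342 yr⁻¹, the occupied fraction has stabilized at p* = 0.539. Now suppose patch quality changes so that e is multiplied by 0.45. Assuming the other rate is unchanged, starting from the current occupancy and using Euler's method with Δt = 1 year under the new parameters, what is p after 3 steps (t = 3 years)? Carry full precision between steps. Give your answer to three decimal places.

Balance m(1−p*) = e·p* gives e = m(1−p*)/p* = 0.342×0.46100/0.53900 = 0.29251.
Starting from p₀ = 0.53900; update p ← p + (dp/dt)·Δt with the new parameters.
  1  |  dp/dt·Δt = +0.086714  |  p_1 = 0.625714
  2  |  dp/dt·Δt = +0.045644  |  p_2 = 0.671358
  3  |  dp/dt·Δt = +0.024026  |  p_3 = 0.695383

0.695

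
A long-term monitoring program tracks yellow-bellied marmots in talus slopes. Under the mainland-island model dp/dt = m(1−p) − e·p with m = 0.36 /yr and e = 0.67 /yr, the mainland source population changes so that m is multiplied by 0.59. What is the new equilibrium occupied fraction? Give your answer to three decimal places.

0.241

Before: p* = 0.36/(0.36+0.67) = 0.3495.
After: m = 0.2124, e = 0.67; p* = 0.2124/0.8824 = 0.2407.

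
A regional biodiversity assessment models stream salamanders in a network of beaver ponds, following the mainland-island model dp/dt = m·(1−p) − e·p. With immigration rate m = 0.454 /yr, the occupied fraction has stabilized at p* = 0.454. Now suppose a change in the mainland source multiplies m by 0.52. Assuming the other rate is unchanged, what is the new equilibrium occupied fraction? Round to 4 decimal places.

Balance m(1−p*) = e·p* gives e = m(1−p*)/p* = 0.454×0.54600/0.45400 = 0.54600.
New p* = m/(m+e) = 0.23608/(0.23608+0.54600) = 0.30186.

0.3019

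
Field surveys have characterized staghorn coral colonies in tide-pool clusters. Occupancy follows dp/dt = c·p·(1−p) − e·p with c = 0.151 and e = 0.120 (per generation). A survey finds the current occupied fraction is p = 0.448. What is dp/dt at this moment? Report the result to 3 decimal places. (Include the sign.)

Colonization term: c·p·(1−p) = 0.151×0.448×0.5520 = 0.03734.
Extinction term: e·p = 0.05376.
dp/dt = 0.03734 − 0.05376 = -0.01642.

-0.016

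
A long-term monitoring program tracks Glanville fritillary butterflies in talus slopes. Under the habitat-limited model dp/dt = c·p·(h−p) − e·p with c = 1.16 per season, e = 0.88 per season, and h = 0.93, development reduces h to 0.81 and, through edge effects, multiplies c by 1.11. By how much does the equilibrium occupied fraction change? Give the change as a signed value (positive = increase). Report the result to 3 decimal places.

-0.045

Before: p* = h − e/c = 0.93 − 0.88/1.16 = 0.93 − 0.7586 = 0.1714.
After: c = 1.2876, e = 0.88, h = 0.81; p* = 0.81 − 0.88/1.2876 = 0.1266.
Δp* = 0.1266 − 0.1714 = -0.0448.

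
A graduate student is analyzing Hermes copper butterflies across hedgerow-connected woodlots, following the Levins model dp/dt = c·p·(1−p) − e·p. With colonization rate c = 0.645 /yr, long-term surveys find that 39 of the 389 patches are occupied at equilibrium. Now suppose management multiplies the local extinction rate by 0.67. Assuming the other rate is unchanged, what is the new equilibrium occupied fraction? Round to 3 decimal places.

Observed p* = 39/389 = 0.10026.
Balance c(1−p*) = e gives e = 0.645×(1 − 0.10026) = 0.58033.
New p* = 1 − e/c = 1 − 0.38882/0.64500 = 0.39718.

0.397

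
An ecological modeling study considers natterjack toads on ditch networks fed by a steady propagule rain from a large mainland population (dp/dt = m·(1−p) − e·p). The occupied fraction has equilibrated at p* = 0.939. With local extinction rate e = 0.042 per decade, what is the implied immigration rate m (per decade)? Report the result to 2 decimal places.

At equilibrium m(1−p*) = e·p*, so m = e·p*/(1−p*).
m = 0.042 × 0.939 / 0.0610 = 0.0394/0.0610 = 0.6465.

0.65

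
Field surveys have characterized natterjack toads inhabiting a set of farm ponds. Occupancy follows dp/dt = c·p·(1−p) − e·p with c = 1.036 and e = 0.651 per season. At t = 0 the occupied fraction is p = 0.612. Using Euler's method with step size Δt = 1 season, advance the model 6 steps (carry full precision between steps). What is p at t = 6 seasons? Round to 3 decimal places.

0.377

Update rule: p ← p + [c·p·(1−p) − e·p]·Δt with Δt = 1.
  1  |  dp/dt·Δt = -0.152408  |  p_1 = 0.459592
  2  |  dp/dt·Δt = -0.041886  |  p_2 = 0.417706
  3  |  dp/dt·Δt = -0.019943  |  p_3 = 0.397763
  4  |  dp/dt·Δt = -0.010773  |  p_4 = 0.386991
  5  |  dp/dt·Δt = -0.006162  |  p_5 = 0.380829
  6  |  dp/dt·Δt = -0.003633  |  p_6 = 0.377196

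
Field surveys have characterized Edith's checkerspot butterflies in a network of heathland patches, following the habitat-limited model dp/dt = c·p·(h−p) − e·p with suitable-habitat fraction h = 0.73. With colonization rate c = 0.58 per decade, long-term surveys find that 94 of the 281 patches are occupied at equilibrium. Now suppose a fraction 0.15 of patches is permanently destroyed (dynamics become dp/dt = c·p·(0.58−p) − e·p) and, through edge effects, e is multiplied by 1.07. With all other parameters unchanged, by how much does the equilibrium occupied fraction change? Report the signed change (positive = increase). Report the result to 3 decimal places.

Observed p* = 94/281 = 0.33452.
Balance c(h−p*) = e gives e = 0.58×(0.73 − 0.33452) = 0.22938.
New p* = 0.58 − e/c = 0.58 − 0.24544/0.58000 = 0.15683.
Δp* = 0.15683 − 0.33452 = -0.17769.

-0.178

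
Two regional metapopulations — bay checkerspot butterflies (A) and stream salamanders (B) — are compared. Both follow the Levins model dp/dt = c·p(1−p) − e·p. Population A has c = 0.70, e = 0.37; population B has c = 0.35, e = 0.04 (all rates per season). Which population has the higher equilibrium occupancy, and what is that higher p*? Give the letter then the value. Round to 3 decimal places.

A: p*_A = 1 − 0.37/0.70 = 0.4714.
B: p*_B = 1 − 0.04/0.35 = 0.8857.
B is higher at 0.8857.

B, 0.886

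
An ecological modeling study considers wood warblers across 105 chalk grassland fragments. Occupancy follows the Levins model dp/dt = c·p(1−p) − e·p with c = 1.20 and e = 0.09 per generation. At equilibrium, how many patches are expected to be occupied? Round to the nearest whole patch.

p* = 1 − e/c = 1 − 0.09/1.20 = 0.9250.
Expected occupied patches = N × p* = 105 × 0.9250 = 97.12 ≈ 97.

97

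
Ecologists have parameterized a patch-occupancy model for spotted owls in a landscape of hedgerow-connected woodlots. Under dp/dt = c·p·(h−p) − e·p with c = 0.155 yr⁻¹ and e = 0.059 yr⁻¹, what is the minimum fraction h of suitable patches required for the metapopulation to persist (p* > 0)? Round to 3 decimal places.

0.381

p* = h − e/c is positive only when h > e/c.
h_min = e/c = 0.059/0.155 = 0.3806.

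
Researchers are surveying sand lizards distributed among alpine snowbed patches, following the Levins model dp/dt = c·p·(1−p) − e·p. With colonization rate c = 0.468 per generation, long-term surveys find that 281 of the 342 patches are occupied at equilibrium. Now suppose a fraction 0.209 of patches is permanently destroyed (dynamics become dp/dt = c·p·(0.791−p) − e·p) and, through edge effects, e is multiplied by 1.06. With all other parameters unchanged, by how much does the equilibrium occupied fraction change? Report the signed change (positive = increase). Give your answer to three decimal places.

-0.220

Observed p* = 281/342 = 0.82164.
Balance c(1−p*) = e gives e = 0.468×(1 − 0.82164) = 0.08347.
New p* = 0.791 − e/c = 0.791 − 0.08848/0.46800 = 0.60194.
Δp* = 0.60194 − 0.82164 = -0.21970.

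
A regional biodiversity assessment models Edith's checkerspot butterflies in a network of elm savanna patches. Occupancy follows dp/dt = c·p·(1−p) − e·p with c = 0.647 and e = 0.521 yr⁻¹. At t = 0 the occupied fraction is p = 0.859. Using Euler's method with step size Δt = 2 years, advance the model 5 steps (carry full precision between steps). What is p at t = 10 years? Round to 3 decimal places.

0.161

Update rule: p ← p + [c·p·(1−p) − e·p]·Δt with Δt = 2.
step 1: Δp = -0.73835, p = 0.12065
step 2: Δp = +0.01157, p = 0.13222
step 3: Δp = +0.01070, p = 0.14292
step 4: Δp = +0.00958, p = 0.15250
step 5: Δp = +0.00834, p = 0.16084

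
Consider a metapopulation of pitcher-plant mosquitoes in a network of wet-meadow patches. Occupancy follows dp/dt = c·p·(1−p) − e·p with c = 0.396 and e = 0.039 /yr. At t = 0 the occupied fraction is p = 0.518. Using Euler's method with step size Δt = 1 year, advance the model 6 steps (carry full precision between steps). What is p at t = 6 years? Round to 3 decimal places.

0.845

Update rule: p ← p + [c·p·(1−p) − e·p]·Δt with Δt = 1.
t = 1: p = 0.51800 + (+0.07867) = 0.59667
t = 2: p = 0.59667 + (+0.07203) = 0.66870
t = 3: p = 0.66870 + (+0.06165) = 0.73035
t = 4: p = 0.73035 + (+0.04950) = 0.77985
t = 5: p = 0.77985 + (+0.03757) = 0.81743
t = 6: p = 0.81743 + (+0.02722) = 0.84465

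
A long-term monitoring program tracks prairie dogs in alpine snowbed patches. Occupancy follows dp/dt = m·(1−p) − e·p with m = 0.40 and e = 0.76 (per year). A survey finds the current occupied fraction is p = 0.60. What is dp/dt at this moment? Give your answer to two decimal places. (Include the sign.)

-0.30

Colonization term: m·(1−p) = 0.40×0.4000 = 0.16000.
Extinction term: e·p = 0.45600.
dp/dt = 0.16000 − 0.45600 = -0.29600.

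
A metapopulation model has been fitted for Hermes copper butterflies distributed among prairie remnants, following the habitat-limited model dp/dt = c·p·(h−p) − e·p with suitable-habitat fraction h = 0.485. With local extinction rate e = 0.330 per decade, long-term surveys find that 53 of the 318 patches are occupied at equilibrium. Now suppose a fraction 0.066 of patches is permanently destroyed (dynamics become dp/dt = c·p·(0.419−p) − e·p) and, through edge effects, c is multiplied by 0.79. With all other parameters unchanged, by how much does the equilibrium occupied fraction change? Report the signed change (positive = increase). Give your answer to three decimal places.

-0.151

Observed p* = 53/318 = 0.16667.
Balance c(h−p*) = e gives c = e/(0.485 − 0.16667) = 0.330/0.31833 = 1.03666.
New p* = 0.419 − e/c = 0.419 − 0.33000/0.81896 = 0.01605.
Δp* = 0.01605 − 0.16667 = -0.15062.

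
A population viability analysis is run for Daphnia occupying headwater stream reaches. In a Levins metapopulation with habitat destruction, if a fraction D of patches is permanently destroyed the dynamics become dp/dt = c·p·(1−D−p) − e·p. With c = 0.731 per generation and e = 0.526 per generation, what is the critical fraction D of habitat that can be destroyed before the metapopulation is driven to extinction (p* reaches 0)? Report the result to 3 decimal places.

0.280

The nontrivial equilibrium is p* = (1−D) − e/c; extinction occurs when this hits zero.
So D_crit = 1 − e/c = 1 − 0.526/0.731 = 1 − 0.7196 = 0.2804.
Note this equals the original equilibrium occupancy — the Levins extinction-debt result.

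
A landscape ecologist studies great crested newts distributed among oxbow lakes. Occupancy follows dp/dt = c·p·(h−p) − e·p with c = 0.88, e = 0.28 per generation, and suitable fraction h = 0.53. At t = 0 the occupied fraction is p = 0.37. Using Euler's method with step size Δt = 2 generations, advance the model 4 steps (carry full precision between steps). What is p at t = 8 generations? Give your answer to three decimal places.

Update rule: p ← p + [c·p·(h−p) − e·p]·Δt with Δt = 2.
  1  |  dp/dt·Δt = -0.103008  |  p_1 = 0.266992
  2  |  dp/dt·Δt = -0.025927  |  p_2 = 0.241065
  3  |  dp/dt·Δt = -0.012409  |  p_3 = 0.228657
  4  |  dp/dt·Δt = -0.006776  |  p_4 = 0.221880

0.222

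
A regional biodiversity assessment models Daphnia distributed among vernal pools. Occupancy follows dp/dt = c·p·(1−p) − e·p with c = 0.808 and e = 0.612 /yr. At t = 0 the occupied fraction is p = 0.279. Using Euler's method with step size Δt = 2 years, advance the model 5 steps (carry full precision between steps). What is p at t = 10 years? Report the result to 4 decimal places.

Update rule: p ← p + [c·p·(1−p) − e·p]·Δt with Δt = 2.
  1  |  dp/dt·Δt = -0.016423  |  p_1 = 0.262577
  2  |  dp/dt·Δt = -0.008488  |  p_2 = 0.254089
  3  |  dp/dt·Δt = -0.004728  |  p_3 = 0.249361
  4  |  dp/dt·Δt = -0.002735  |  p_4 = 0.246626
  5  |  dp/dt·Δt = -0.001615  |  p_5 = 0.245011

0.2450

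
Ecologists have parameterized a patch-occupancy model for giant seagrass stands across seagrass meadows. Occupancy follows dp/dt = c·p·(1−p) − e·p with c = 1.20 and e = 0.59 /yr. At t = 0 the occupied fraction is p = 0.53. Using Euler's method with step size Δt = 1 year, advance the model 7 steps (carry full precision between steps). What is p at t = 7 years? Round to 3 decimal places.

Update rule: p ← p + [c·p·(1−p) − e·p]·Δt with Δt = 1.
t = 1: p = 0.53000 + (-0.01378) = 0.51622
t = 2: p = 0.51622 + (-0.00489) = 0.51133
t = 3: p = 0.51133 + (-0.00184) = 0.50949
t = 4: p = 0.50949 + (-0.00071) = 0.50878
t = 5: p = 0.50878 + (-0.00028) = 0.50851
t = 6: p = 0.50851 + (-0.00011) = 0.50840
t = 7: p = 0.50840 + (-0.00004) = 0.50836

0.508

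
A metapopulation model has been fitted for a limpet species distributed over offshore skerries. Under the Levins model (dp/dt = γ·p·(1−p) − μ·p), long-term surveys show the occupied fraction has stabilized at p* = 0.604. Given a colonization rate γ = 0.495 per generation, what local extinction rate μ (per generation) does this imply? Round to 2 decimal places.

At equilibrium γ(1−p*) = μ.
μ = 0.495 × (1 − 0.604) = 0.495 × 0.3960 = 0.1960.

0.20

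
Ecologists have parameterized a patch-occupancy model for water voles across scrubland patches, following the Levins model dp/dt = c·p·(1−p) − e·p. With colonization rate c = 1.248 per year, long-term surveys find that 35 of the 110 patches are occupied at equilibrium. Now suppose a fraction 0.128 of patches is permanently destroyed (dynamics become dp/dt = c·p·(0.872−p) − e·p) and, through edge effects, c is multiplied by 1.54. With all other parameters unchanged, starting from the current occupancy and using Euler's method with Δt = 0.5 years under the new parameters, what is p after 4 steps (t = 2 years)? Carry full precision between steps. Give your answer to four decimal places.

0.4092

Observed p* = 35/110 = 0.31818.
Balance c(1−p*) = e gives e = 1.248×(1 − 0.31818) = 0.85091.
Starting from p₀ = 0.31818; update p ← p + (dp/dt)·Δt with the new parameters.
p: 0.31818 → 0.35215  (Δp = +0.03396)
p: 0.35215 → 0.37824  (Δp = +0.02610)
p: 0.37824 → 0.39679  (Δp = +0.01854)
p: 0.39679 → 0.40917  (Δp = +0.01238)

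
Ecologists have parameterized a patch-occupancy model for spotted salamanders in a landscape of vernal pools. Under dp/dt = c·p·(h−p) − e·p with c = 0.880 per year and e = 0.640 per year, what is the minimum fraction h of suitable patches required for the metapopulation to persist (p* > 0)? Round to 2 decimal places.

0.73

p* = h − e/c is positive only when h > e/c.
h_min = e/c = 0.640/0.880 = 0.7273.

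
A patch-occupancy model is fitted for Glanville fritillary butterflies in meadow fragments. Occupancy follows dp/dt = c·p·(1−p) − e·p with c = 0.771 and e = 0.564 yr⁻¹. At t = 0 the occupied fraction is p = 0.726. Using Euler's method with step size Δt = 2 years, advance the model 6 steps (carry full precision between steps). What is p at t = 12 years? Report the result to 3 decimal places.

0.263

Update rule: p ← p + [c·p·(1−p) − e·p]·Δt with Δt = 2.
  1  |  dp/dt·Δt = -0.512187  |  p_1 = 0.213813
  2  |  dp/dt·Δt = +0.018025  |  p_2 = 0.231837
  3  |  dp/dt·Δt = +0.013100  |  p_3 = 0.244938
  4  |  dp/dt·Δt = +0.008893  |  p_4 = 0.253830
  5  |  dp/dt·Δt = +0.005735  |  p_5 = 0.259565
  6  |  dp/dt·Δt = +0.003569  |  p_6 = 0.263134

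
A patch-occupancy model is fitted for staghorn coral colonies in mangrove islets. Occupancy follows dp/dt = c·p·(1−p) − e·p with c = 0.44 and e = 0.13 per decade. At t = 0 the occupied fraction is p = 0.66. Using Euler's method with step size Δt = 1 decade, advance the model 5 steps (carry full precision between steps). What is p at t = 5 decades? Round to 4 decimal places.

0.6970

Update rule: p ← p + [c·p·(1−p) − e·p]·Δt with Δt = 1.
step 1: Δp = +0.01294, p = 0.67294
step 2: Δp = +0.00936, p = 0.68230
step 3: Δp = +0.00668, p = 0.68898
step 4: Δp = +0.00472, p = 0.69370
step 5: Δp = +0.00331, p = 0.69701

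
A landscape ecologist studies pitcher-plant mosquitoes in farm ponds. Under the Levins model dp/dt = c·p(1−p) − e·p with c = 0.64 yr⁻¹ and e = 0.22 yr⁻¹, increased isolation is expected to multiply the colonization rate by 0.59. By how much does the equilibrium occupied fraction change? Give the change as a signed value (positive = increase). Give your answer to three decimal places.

Before: p* = 1 − 0.22/0.64 = 0.6562.
After the change, c = 0.3776, e = 0.22, so p* = 1 − 0.22/0.3776 = 0.4174.
Δp* = 0.4174 − 0.6562 = -0.2389.

-0.239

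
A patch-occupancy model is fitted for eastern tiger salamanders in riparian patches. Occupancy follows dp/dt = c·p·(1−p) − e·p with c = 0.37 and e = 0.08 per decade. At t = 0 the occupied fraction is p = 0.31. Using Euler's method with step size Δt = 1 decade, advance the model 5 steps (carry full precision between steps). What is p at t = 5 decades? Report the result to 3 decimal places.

0.581

Update rule: p ← p + [c·p·(1−p) − e·p]·Δt with Δt = 1.
t = 1: p = 0.31000 + (+0.05434) = 0.36434
t = 2: p = 0.36434 + (+0.05654) = 0.42089
t = 3: p = 0.42089 + (+0.05651) = 0.47740
t = 4: p = 0.47740 + (+0.05412) = 0.53152
t = 5: p = 0.53152 + (+0.04961) = 0.58113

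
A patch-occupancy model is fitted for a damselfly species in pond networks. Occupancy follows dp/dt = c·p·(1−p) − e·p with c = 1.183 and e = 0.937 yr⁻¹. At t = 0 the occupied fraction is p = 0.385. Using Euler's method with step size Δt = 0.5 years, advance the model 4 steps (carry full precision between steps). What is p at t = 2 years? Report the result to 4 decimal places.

0.2809

Update rule: p ← p + [c·p·(1−p) − e·p]·Δt with Δt = 0.5.
  1  |  dp/dt·Δt = -0.040320  |  p_1 = 0.344680
  2  |  dp/dt·Δt = -0.027877  |  p_2 = 0.316803
  3  |  dp/dt·Δt = -0.020399  |  p_3 = 0.296404
  4  |  dp/dt·Δt = -0.015509  |  p_4 = 0.280895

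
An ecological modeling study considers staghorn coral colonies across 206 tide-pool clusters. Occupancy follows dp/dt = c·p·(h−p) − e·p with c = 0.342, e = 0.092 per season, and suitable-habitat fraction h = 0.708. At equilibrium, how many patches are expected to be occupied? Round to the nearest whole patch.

p* = h − e/c = 0.708 − 0.2690 = 0.4390.
Expected occupied patches = N × p* = 206 × 0.4390 = 90.43 ≈ 90.

90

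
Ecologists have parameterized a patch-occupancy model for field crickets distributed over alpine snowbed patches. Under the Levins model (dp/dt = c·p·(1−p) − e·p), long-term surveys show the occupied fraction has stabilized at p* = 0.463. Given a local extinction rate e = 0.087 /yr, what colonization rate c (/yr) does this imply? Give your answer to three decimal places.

0.162

At equilibrium c(1−p*) = e, so c = e/(1−p*).
c = 0.087/(1 − 0.463) = 0.087/0.5370 = 0.1620.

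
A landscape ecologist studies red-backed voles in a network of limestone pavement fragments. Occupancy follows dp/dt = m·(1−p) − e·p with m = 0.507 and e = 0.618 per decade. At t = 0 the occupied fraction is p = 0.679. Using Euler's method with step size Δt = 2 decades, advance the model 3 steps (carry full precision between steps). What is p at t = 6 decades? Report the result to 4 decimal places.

0.0047

Update rule: p ← p + [m·(1−p) − e·p]·Δt with Δt = 2.
  1  |  dp/dt·Δt = -0.513750  |  p_1 = 0.165250
  2  |  dp/dt·Δt = +0.642188  |  p_2 = 0.807438
  3  |  dp/dt·Δt = -0.802734  |  p_3 = 0.004703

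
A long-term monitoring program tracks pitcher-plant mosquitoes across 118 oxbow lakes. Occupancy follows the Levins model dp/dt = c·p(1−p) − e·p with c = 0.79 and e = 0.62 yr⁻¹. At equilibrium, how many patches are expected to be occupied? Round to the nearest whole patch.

25

p* = 1 − e/c = 1 − 0.62/0.79 = 0.2152.
Expected occupied patches = N × p* = 118 × 0.2152 = 25.39 ≈ 25.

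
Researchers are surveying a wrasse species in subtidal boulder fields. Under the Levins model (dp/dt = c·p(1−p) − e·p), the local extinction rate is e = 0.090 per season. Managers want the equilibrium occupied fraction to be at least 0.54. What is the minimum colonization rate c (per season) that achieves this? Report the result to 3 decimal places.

p* = 1 − e/c ≥ 0.54 requires e/c ≤ 0.4600, i.e. c ≥ e/0.4600.
c_min = 0.090/0.4600 = 0.1957.

0.196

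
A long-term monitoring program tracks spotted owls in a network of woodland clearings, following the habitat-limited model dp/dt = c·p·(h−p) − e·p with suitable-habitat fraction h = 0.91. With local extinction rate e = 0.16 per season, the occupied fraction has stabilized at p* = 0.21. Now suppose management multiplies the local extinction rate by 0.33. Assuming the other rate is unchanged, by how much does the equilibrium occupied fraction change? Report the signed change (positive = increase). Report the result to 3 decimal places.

0.469

Balance c(h−p*) = e gives c = e/(0.91 − 0.21000) = 0.16/0.70000 = 0.22857.
New p* = 0.91 − e/c = 0.91 − 0.05280/0.22857 = 0.67900.
Δp* = 0.67900 − 0.21000 = +0.46900.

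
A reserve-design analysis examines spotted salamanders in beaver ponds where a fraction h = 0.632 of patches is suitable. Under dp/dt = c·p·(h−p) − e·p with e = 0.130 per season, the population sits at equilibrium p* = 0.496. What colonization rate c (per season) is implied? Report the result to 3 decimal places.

At equilibrium c(h−p*) = e, so c = e/(h−p*).
c = 0.130/(0.632 − 0.496) = 0.130/0.1360 = 0.9559.

0.956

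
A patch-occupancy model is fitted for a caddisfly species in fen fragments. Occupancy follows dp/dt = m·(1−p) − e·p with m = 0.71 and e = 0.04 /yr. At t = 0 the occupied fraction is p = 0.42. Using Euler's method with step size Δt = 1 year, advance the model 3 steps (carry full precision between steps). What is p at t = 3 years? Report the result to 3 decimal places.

0.938

Update rule: p ← p + [m·(1−p) − e·p]·Δt with Δt = 1.
t = 1: p = 0.42000 + (+0.39500) = 0.81500
t = 2: p = 0.81500 + (+0.09875) = 0.91375
t = 3: p = 0.91375 + (+0.02469) = 0.93844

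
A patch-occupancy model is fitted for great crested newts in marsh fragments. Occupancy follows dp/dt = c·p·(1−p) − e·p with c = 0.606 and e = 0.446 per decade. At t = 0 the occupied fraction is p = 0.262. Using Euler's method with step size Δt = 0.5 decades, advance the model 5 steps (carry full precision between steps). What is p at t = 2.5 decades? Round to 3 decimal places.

0.263

Update rule: p ← p + [c·p·(1−p) − e·p]·Δt with Δt = 0.5.
step 1: Δp = +0.00016, p = 0.26216
step 2: Δp = +0.00015, p = 0.26231
step 3: Δp = +0.00014, p = 0.26245
step 4: Δp = +0.00013, p = 0.26257
step 5: Δp = +0.00012, p = 0.26269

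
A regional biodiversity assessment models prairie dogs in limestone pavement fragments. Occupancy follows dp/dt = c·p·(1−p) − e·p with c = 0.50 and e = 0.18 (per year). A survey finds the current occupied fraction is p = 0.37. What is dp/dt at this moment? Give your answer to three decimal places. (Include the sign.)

Colonization term: c·p·(1−p) = 0.50×0.37×0.6300 = 0.11655.
Extinction term: e·p = 0.06660.
dp/dt = 0.11655 − 0.06660 = 0.04995.

0.050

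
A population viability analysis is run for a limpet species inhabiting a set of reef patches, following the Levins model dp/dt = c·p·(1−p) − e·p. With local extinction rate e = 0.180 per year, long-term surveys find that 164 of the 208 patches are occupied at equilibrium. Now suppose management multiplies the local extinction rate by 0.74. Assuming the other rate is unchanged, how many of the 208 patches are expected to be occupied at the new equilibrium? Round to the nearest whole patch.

Observed p* = 164/208 = 0.78846.
Balance c(1−p*) = e gives c = e/(1 − 0.78846) = 0.180/0.21154 = 0.85090.
New p* = 1 − e/c = 1 − 0.13320/0.85090 = 0.84346.
Expected occupied = 208 × 0.84346 = 175.44 ≈ 175.

175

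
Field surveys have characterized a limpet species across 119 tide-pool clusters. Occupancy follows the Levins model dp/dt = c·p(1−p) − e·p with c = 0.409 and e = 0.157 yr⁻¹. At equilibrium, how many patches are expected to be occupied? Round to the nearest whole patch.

p* = 1 − e/c = 1 − 0.157/0.409 = 0.6161.
Expected occupied patches = N × p* = 119 × 0.6161 = 73.32 ≈ 73.

73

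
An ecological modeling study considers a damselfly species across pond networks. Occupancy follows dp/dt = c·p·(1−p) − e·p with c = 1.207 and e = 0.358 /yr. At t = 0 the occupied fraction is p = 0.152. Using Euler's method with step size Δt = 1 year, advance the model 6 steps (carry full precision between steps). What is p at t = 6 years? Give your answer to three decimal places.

Update rule: p ← p + [c·p·(1−p) − e·p]·Δt with Δt = 1.
p: 0.15200 → 0.25316  (Δp = +0.10116)
p: 0.25316 → 0.39074  (Δp = +0.13758)
p: 0.39074 → 0.53819  (Δp = +0.14746)
p: 0.53819 → 0.64551  (Δp = +0.10732)
p: 0.64551 → 0.69061  (Δp = +0.04510)
p: 0.69061 → 0.70127  (Δp = +0.01066)

0.701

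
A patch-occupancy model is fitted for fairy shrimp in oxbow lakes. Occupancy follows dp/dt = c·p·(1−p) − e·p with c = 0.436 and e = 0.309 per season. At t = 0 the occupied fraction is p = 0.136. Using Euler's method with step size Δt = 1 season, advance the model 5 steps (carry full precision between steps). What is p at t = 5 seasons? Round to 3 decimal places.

Update rule: p ← p + [c·p·(1−p) − e·p]·Δt with Δt = 1.
step 1: Δp = +0.00921, p = 0.14521
step 2: Δp = +0.00925, p = 0.15446
step 3: Δp = +0.00921, p = 0.16367
step 4: Δp = +0.00911, p = 0.17278
step 5: Δp = +0.00893, p = 0.18170

0.182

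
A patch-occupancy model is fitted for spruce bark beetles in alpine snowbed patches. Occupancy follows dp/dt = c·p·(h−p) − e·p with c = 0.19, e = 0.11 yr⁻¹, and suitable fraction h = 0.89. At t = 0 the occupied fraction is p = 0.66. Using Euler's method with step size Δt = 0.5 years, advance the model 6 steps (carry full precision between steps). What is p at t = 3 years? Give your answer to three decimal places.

Update rule: p ← p + [c·p·(h−p) − e·p]·Δt with Δt = 0.5.
  1  |  dp/dt·Δt = -0.021879  |  p_1 = 0.638121
  2  |  dp/dt·Δt = -0.019827  |  p_2 = 0.618294
  3  |  dp/dt·Δt = -0.018047  |  p_3 = 0.600247
  4  |  dp/dt·Δt = -0.016491  |  p_4 = 0.583756
  5  |  dp/dt·Δt = -0.015123  |  p_5 = 0.568633
  6  |  dp/dt·Δt = -0.013915  |  p_6 = 0.554718

0.555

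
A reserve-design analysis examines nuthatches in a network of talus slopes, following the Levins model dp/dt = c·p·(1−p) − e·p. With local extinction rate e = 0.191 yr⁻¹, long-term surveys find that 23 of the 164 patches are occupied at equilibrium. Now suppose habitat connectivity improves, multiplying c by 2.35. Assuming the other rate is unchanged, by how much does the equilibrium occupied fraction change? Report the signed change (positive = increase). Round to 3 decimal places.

0.494

Observed p* = 23/164 = 0.14024.
Balance c(1−p*) = e gives c = e/(1 − 0.14024) = 0.191/0.85976 = 0.22216.
New p* = 1 − e/c = 1 − 0.19100/0.52208 = 0.63416.
Δp* = 0.63416 − 0.14024 = +0.49392.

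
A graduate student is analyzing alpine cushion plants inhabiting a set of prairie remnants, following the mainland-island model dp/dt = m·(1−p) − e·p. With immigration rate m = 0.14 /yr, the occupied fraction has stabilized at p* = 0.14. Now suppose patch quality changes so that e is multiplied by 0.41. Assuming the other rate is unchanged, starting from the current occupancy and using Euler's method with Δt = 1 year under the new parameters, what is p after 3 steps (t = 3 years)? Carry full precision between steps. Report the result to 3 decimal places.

0.265

Balance m(1−p*) = e·p* gives e = m(1−p*)/p* = 0.14×0.86000/0.14000 = 0.86000.
Starting from p₀ = 0.14000; update p ← p + (dp/dt)·Δt with the new parameters.
t = 1: p = 0.14000 + (+0.07104) = 0.21104
t = 2: p = 0.21104 + (+0.03604) = 0.24708
t = 3: p = 0.24708 + (+0.01829) = 0.26537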